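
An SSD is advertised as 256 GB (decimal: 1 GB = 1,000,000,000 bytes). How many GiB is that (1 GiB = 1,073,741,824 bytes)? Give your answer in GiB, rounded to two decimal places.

238.42 GiB

256 GB = 256 × 10^9 bytes = 256,000,000,000 bytes
1 GiB = 1,073,741,824 bytes
256,000,000,000 / 1,073,741,824 = 238.42 GiB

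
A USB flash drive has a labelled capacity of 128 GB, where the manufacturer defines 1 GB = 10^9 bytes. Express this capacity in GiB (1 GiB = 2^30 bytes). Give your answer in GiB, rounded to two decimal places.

119.21 GiB

128 GB = 128 × 10^9 bytes = 128,000,000,000 bytes
1 GiB = 1,073,741,824 bytes
128,000,000,000 / 1,073,741,824 = 119.21 GiB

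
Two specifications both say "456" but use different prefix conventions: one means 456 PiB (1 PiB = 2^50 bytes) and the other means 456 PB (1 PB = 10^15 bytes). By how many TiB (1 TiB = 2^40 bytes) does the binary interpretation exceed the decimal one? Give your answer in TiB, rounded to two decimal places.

456 PiB = 456 × 1,125,899,906,842,624 = 513,410,357,520,236,544 bytes
456 PB = 456 × 1,000,000,000,000,000 = 456,000,000,000,000,000 bytes
difference = 57,410,357,520,236,544 bytes
57,410,357,520,236,544 / 1,099,511,627,776 = 52,214.42 TiB

52,214.42 TiB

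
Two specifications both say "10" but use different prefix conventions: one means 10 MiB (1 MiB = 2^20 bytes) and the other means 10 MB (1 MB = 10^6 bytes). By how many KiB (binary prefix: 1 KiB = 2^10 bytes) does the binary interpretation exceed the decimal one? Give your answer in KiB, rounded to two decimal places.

474.38 KiB

10 MiB = 10 × 1,048,576 = 10,485,760 bytes
10 MB = 10 × 1,000,000 = 10,000,000 bytes
difference = 485,760 bytes
485,760 / 1,024 = 474.38 KiB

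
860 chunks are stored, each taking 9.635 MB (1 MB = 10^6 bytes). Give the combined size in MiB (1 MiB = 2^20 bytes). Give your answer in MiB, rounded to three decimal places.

Total = 860 × 9.635 MB = 8286.1 MB
= 8286.1 × 1,000,000 bytes = 8,286,100,000 bytes
1 MiB = 1,048,576 bytes
8,286,100,000 / 1,048,576 = 7,902.241 MiB

7,902.241 MiB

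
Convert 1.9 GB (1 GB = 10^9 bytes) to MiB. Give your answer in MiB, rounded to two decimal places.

1,811.98 MiB

1.9 GB = 1.9 × 10^9 bytes = 1,900,000,000 bytes
1 MiB = 2^20 bytes = 1,048,576 bytes
1,900,000,000 / 1,048,576 = 1,811.98 MiB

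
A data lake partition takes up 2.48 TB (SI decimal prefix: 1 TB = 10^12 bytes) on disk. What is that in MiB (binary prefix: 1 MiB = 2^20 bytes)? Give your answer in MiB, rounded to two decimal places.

2,365,112.30 MiB

2.48 TB = 2.48 × 10^12 bytes = 2,480,000,000,000 bytes
1 MiB = 2^20 bytes = 1,048,576 bytes
2,480,000,000,000 / 1,048,576 = 2,365,112.30 MiB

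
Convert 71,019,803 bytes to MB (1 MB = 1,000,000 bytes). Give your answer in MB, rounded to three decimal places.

71.020 MB

71,019,803 bytes given.
1 MB = 10^6 bytes = 1,000,000 bytes
71,019,803 / 1,000,000 = 71.020 MB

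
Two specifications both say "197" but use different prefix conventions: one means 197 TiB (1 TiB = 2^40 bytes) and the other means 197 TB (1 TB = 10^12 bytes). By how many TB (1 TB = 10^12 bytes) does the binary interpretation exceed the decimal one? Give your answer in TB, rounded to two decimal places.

19.60 TB

197 TiB = 197 × 1,099,511,627,776 = 216,603,790,671,872 bytes
197 TB = 197 × 1,000,000,000,000 = 197,000,000,000,000 bytes
difference = 19,603,790,671,872 bytes
19,603,790,671,872 / 1,000,000,000,000 = 19.60 TB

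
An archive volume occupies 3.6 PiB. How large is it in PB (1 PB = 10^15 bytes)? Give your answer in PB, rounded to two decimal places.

3.6 PiB × 1,125,899,906,842,624 bytes/PiB = 4,053,239,664,633,446.4 bytes
1 PB = 1,000,000,000,000,000 bytes
4,053,239,664,633,446.4 / 1,000,000,000,000,000 = 4.05 PB

4.05 PB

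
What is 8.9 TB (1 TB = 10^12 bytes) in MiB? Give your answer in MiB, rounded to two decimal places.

8.9 TB = 8.9 × 10^12 bytes = 8,900,000,000,000 bytes
1 MiB = 2^20 bytes = 1,048,576 bytes
8,900,000,000,000 / 1,048,576 = 8,487,701.42 MiB

8,487,701.42 MiB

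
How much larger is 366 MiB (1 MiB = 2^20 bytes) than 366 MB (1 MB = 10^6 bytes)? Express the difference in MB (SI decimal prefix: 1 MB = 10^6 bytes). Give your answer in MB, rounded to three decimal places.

17.779 MB

366 MiB = 366 × 1,048,576 = 383,778,816 bytes
366 MB = 366 × 1,000,000 = 366,000,000 bytes
difference = 17,778,816 bytes
17,778,816 / 1,000,000 = 17.779 MB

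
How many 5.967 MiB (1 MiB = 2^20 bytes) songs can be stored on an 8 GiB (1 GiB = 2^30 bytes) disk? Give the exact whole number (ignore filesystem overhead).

Capacity: 8 GiB = 8,589,934,592 bytes
Per item: 5.967 MiB = 6,256,852.992 bytes
⌊8,589,934,592 / 6,256,852.992⌋ = 1,372

1,372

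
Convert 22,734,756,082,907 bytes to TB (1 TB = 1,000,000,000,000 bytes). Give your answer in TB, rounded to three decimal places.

22.735 TB

22,734,756,082,907 bytes given.
1 TB = 10^12 bytes = 1,000,000,000,000 bytes
22,734,756,082,907 / 1,000,000,000,000 = 22.735 TB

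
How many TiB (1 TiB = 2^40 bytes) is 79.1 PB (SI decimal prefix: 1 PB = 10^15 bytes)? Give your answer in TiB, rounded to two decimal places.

71,941.03 TiB

79.1 PB × 1,000,000,000,000,000 bytes/PB = 79,100,000,000,000,000 bytes
1 TiB = 2^40 bytes = 1,099,511,627,776 bytes
79,100,000,000,000,000 / 1,099,511,627,776 = 71,941.03 TiB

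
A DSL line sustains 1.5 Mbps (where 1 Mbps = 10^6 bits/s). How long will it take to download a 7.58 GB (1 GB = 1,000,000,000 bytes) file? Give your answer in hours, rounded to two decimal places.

11.23 hours

7.58 GB = 7,580,000,000 bytes = 60,640,000,000 bits
1.5 Mbps = 1,500,000 bits/s
time = 60,640,000,000 / 1,500,000 = 40,426.6667 s
40,426.6667 s / 3600 = 11.23 hours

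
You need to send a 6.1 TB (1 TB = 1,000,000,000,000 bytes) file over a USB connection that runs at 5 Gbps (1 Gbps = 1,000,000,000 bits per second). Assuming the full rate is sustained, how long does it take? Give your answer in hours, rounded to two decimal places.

6.1 TB = 6,100,000,000,000 bytes = 48,800,000,000,000 bits
5 Gbps = 5,000,000,000 bits/s
time = 48,800,000,000,000 / 5,000,000,000 = 9,760.0000 s
9,760.0000 s / 3600 = 2.71 hours

2.71 hours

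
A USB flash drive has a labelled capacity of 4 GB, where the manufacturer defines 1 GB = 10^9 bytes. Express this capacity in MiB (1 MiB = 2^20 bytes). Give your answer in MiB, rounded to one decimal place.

4 GB = 4 × 10^9 bytes = 4,000,000,000 bytes
1 MiB = 2^20 bytes = 1,048,576 bytes
4,000,000,000 / 1,048,576 = 3,814.7 MiB

3,814.7 MiB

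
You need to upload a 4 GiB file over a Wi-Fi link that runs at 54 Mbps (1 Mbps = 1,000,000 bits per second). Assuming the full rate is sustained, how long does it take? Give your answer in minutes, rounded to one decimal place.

4 GiB = 4,294,967,296 bytes = 34,359,738,368 bits
54 Mbps = 54,000,000 bits/s
time = 34,359,738,368 / 54,000,000 = 636.29 s
636.29 s / 60 = 10.6 minutes

10.6 minutes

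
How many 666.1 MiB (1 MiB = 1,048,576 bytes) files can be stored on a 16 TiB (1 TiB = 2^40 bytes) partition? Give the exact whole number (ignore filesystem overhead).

Capacity: 16 TiB = 17,592,186,044,416 bytes
Per item: 666.1 MiB = 698,456,473.6 bytes
⌊17,592,186,044,416 / 698,456,473.6⌋ = 25,187

25,187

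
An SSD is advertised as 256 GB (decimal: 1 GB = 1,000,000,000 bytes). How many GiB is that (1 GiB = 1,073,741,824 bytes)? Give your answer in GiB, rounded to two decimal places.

238.42 GiB

256 GB = 256 × 10^9 bytes = 256,000,000,000 bytes
1 GiB = 2^30 bytes = 1,073,741,824 bytes
256,000,000,000 / 1,073,741,824 = 238.42 GiB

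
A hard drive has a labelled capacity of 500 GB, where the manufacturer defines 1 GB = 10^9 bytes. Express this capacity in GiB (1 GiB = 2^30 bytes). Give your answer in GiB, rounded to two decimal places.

500 GB × 1,000,000,000 bytes/GB = 500,000,000,000 bytes
1 GiB = 1,073,741,824 bytes
500,000,000,000 / 1,073,741,824 = 465.66 GiB

465.66 GiB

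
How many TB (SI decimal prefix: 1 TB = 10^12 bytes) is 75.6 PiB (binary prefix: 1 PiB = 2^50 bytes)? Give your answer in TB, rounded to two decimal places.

85,118.03 TB

75.6 PiB = 75.6 × 2^50 bytes = 85,118,032,957,302,374.4 bytes
1 TB = 10^12 bytes = 1,000,000,000,000 bytes
85,118,032,957,302,374.4 / 1,000,000,000,000 = 85,118.03 TB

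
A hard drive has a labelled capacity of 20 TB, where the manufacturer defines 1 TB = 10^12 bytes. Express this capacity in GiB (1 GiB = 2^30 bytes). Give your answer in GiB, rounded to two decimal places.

18,626.45 GiB

20 TB = 20 × 10^12 bytes = 20,000,000,000,000 bytes
1 GiB = 2^30 bytes = 1,073,741,824 bytes
20,000,000,000,000 / 1,073,741,824 = 18,626.45 GiB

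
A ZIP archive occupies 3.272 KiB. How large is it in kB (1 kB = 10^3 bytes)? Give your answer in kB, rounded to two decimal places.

3.35 kB

3.272 KiB = 3.272 × 2^10 bytes = 3,350.528 bytes
1 kB = 1,000 bytes
3,350.528 / 1,000 = 3.35 kB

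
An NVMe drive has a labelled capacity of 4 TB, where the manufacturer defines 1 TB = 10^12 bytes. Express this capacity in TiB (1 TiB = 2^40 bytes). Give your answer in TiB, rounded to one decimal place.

3.6 TiB

4 TB × 1,000,000,000,000 bytes/TB = 4,000,000,000,000 bytes
1 TiB = 2^40 bytes = 1,099,511,627,776 bytes
4,000,000,000,000 / 1,099,511,627,776 = 3.6 TiB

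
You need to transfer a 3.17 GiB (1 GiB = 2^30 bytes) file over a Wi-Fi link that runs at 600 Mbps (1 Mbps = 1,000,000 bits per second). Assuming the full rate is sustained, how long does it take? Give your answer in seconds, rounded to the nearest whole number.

45 seconds

3.17 GiB = 3,403,761,582.08 bytes = 27,230,092,656.64 bits
600 Mbps = 600,000,000 bits/s
time = 27,230,092,656.64 / 600,000,000 = 45 s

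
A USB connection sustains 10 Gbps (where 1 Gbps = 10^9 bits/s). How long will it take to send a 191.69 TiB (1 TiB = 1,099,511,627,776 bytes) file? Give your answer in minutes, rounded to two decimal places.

191.69 TiB = 210,765,383,928,381.44 bytes = 1,686,123,071,427,051.52 bits
10 Gbps = 10,000,000,000 bits/s
time = 1,686,123,071,427,051.52 / 10,000,000,000 = 168,612.307 s
168,612.307 s / 60 = 2,810.21 minutes

2,810.21 minutes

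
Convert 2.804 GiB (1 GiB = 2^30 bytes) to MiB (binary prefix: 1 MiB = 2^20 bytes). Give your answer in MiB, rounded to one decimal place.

2,871.3 MiB

2.804 GiB = 2.804 × 2^30 bytes = 3,010,772,074.496 bytes
1 MiB = 1,048,576 bytes
3,010,772,074.496 / 1,048,576 = 2,871.3 MiB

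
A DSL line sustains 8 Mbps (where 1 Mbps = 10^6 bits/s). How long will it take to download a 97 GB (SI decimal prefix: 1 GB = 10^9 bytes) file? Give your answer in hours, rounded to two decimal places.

26.94 hours

97 GB = 97,000,000,000 bytes = 776,000,000,000 bits
8 Mbps = 8,000,000 bits/s
time = 776,000,000,000 / 8,000,000 = 97,000.0000 s
97,000.0000 s / 3600 = 26.94 hours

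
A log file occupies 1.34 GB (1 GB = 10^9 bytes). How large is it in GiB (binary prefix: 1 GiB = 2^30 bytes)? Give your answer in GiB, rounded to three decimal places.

1.34 GB × 1,000,000,000 bytes/GB = 1,340,000,000 bytes
1 GiB = 1,073,741,824 bytes
1,340,000,000 / 1,073,741,824 = 1.248 GiB

1.248 GiB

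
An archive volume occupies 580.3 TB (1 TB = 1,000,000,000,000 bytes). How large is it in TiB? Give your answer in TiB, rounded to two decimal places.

580.3 TB × 1,000,000,000,000 bytes/TB = 580,300,000,000,000 bytes
1 TiB = 2^40 bytes = 1,099,511,627,776 bytes
580,300,000,000,000 / 1,099,511,627,776 = 527.78 TiB

527.78 TiB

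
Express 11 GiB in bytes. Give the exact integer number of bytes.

11,811,160,064 bytes

11 × 1,073,741,824 = 11,811,160,064 bytes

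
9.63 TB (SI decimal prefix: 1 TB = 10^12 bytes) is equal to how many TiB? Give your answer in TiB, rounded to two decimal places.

8.76 TiB

9.63 TB × 1,000,000,000,000 bytes/TB = 9,630,000,000,000 bytes
1 TiB = 1,099,511,627,776 bytes
9,630,000,000,000 / 1,099,511,627,776 = 8.76 TiB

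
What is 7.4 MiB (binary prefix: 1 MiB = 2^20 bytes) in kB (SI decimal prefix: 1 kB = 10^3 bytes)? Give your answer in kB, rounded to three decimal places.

7.4 MiB = 7.4 × 2^20 bytes = 7,759,462.4 bytes
1 kB = 1,000 bytes
7,759,462.4 / 1,000 = 7,759.462 kB

7,759.462 kB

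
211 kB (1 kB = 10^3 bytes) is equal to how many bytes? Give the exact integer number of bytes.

211 × 1,000 = 211,000 bytes  (1 kB = 10^3 bytes)

211,000 bytes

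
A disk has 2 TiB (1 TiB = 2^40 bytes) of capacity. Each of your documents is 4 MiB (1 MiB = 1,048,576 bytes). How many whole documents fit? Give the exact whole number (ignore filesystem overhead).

Capacity: 2 TiB = 2,199,023,255,552 bytes
Per item: 4 MiB = 4,194,304 bytes
⌊2,199,023,255,552 / 4,194,304⌋ = 524,288

524,288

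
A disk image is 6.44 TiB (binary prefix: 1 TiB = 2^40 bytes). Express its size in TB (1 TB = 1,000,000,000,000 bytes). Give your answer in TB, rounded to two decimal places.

6.44 TiB = 6.44 × 2^40 bytes = 7,080,854,882,877.44 bytes
1 TB = 1,000,000,000,000 bytes
7,080,854,882,877.44 / 1,000,000,000,000 = 7.08 TB

7.08 TB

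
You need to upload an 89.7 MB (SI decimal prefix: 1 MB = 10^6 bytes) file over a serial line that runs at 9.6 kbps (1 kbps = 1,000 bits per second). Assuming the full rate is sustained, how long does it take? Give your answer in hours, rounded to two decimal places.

89.7 MB = 89,700,000 bytes = 717,600,000 bits
9.6 kbps = 9,600 bits/s
time = 717,600,000 / 9,600 = 74,750.0000 s
74,750.0000 s / 3600 = 20.76 hours

20.76 hours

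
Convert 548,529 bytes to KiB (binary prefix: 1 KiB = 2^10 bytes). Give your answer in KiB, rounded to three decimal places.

548,529 bytes given.
1 KiB = 1,024 bytes
548,529 / 1,024 = 535.673 KiB

535.673 KiB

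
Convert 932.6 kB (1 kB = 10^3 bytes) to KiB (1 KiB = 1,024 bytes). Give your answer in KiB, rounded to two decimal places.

910.74 KiB

932.6 kB × 1,000 bytes/kB = 932,600 bytes
1 KiB = 1,024 bytes
932,600 / 1,024 = 910.74 KiB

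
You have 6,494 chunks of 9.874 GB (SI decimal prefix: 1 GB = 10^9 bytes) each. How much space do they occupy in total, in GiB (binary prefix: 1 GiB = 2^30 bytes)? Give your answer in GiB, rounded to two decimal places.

59,718.04 GiB

Total = 6,494 × 9.874 GB = 64121.756 GB
= 64121.756 × 1,000,000,000 bytes = 64,121,756,000,000 bytes
1 GiB = 1,073,741,824 bytes
64,121,756,000,000 / 1,073,741,824 = 59,718.04 GiB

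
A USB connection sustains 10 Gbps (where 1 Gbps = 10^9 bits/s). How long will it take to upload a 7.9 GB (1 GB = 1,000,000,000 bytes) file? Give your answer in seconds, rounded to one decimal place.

7.9 GB = 7,900,000,000 bytes = 63,200,000,000 bits
10 Gbps = 10,000,000,000 bits/s
time = 63,200,000,000 / 10,000,000,000 = 6.3 s

6.3 seconds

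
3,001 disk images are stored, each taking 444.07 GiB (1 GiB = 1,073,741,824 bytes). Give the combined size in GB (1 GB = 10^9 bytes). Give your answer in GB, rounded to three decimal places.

1,430,926.412 GB

Total = 3,001 × 444.07 GiB = 1332654.07 GiB
= 1332654.07 × 1,073,741,824 bytes = 1,430,926,411,882,823.68 bytes
1 GB = 1,000,000,000 bytes
1,430,926,411,882,823.68 / 1,000,000,000 = 1,430,926.412 GB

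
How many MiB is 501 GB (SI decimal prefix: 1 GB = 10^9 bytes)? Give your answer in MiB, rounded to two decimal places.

477,790.83 MiB

501 GB = 501 × 10^9 bytes = 501,000,000,000 bytes
1 MiB = 2^20 bytes = 1,048,576 bytes
501,000,000,000 / 1,048,576 = 477,790.83 MiB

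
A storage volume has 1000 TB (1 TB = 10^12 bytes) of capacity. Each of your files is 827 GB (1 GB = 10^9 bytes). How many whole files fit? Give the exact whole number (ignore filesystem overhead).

1,209

Capacity: 1000 TB = 1,000,000,000,000,000 bytes
Per item: 827 GB = 827,000,000,000 bytes
⌊1,000,000,000,000,000 / 827,000,000,000⌋ = 1,209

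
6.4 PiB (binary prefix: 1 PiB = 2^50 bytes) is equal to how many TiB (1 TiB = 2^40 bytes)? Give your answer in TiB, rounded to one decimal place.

6,553.6 TiB

6.4 PiB × 1,125,899,906,842,624 bytes/PiB = 7,205,759,403,792,793.6 bytes
1 TiB = 1,099,511,627,776 bytes
7,205,759,403,792,793.6 / 1,099,511,627,776 = 6,553.6 TiB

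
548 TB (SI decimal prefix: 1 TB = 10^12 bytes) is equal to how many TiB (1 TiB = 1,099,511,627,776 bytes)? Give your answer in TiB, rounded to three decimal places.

498.403 TiB

548 TB = 548 × 10^12 bytes = 548,000,000,000,000 bytes
1 TiB = 1,099,511,627,776 bytes
548,000,000,000,000 / 1,099,511,627,776 = 498.403 TiB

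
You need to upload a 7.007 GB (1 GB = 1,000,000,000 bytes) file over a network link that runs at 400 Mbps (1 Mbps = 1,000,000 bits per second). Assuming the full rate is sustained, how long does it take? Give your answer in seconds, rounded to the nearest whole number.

140 seconds

7.007 GB = 7,007,000,000 bytes = 56,056,000,000 bits
400 Mbps = 400,000,000 bits/s
time = 56,056,000,000 / 400,000,000 = 140 s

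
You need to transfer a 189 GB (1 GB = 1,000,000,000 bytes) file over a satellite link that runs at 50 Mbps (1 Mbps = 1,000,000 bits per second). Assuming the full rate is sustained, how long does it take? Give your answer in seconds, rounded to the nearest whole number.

189 GB = 189,000,000,000 bytes = 1,512,000,000,000 bits
50 Mbps = 50,000,000 bits/s
time = 1,512,000,000,000 / 50,000,000 = 30,240 s

30,240 seconds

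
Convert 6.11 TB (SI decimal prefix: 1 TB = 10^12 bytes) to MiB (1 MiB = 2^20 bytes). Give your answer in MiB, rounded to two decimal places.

5,826,950.07 MiB

6.11 TB = 6.11 × 10^12 bytes = 6,110,000,000,000 bytes
1 MiB = 1,048,576 bytes
6,110,000,000,000 / 1,048,576 = 5,826,950.07 MiB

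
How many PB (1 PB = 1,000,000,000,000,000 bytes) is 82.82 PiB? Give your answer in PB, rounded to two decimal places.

82.82 PiB = 82.82 × 2^50 bytes = 93,247,030,284,706,119.68 bytes
1 PB = 10^15 bytes = 1,000,000,000,000,000 bytes
93,247,030,284,706,119.68 / 1,000,000,000,000,000 = 93.25 PB

93.25 PB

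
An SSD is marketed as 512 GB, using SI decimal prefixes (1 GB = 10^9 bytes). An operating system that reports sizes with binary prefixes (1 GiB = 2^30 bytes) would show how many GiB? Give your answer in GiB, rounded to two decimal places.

476.84 GiB

512 GB = 512 × 10^9 bytes = 512,000,000,000 bytes
1 GiB = 1,073,741,824 bytes
512,000,000,000 / 1,073,741,824 = 476.84 GiB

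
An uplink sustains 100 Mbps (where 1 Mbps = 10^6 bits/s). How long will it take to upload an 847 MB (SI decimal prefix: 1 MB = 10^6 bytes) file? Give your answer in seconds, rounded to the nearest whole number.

68 seconds

847 MB = 847,000,000 bytes = 6,776,000,000 bits
100 Mbps = 100,000,000 bits/s
time = 6,776,000,000 / 100,000,000 = 68 s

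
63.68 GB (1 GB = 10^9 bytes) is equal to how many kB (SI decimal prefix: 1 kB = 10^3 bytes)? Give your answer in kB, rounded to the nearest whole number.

63.68 GB = 63.68 × 10^9 bytes = 63,680,000,000 bytes
1 kB = 10^3 bytes = 1,000 bytes
63,680,000,000 / 1,000 = 63,680,000 kB

63,680,000 kB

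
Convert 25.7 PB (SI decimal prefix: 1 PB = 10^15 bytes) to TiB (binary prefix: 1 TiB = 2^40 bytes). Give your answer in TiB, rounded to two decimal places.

25.7 PB × 1,000,000,000,000,000 bytes/PB = 25,700,000,000,000,000 bytes
1 TiB = 1,099,511,627,776 bytes
25,700,000,000,000,000 / 1,099,511,627,776 = 23,374.01 TiB

23,374.01 TiB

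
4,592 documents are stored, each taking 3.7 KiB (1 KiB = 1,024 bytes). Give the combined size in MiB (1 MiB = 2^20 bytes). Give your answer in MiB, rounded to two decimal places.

16.59 MiB

Total = 4,592 × 3.7 KiB = 16990.4 KiB
= 16990.4 × 1,024 bytes = 17,398,169.6 bytes
1 MiB = 1,048,576 bytes
17,398,169.6 / 1,048,576 = 16.59 MiB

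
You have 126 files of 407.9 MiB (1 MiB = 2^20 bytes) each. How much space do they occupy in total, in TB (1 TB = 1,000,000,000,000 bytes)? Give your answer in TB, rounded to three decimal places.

0.054 TB

Total = 126 × 407.9 MiB = 51395.4 MiB
= 51395.4 × 1,048,576 bytes = 53,891,982,950.4 bytes
1 TB = 1,000,000,000,000 bytes
53,891,982,950.4 / 1,000,000,000,000 = 0.054 TB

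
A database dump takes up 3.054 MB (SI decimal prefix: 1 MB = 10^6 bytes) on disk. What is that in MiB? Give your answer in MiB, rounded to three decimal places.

2.913 MiB

3.054 MB = 3.054 × 10^6 bytes = 3,054,000 bytes
1 MiB = 2^20 bytes = 1,048,576 bytes
3,054,000 / 1,048,576 = 2.913 MiB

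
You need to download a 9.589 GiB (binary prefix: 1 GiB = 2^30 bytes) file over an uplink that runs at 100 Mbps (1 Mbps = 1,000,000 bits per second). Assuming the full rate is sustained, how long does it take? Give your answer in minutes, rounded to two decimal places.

9.589 GiB = 10,296,110,350.336 bytes = 82,368,882,802.688 bits
100 Mbps = 100,000,000 bits/s
time = 82,368,882,802.688 / 100,000,000 = 823.689 s
823.689 s / 60 = 13.73 minutes

13.73 minutes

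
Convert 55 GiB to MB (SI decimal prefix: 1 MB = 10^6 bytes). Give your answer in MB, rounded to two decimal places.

59,055.80 MB

55 GiB = 55 × 2^30 bytes = 59,055,800,320 bytes
1 MB = 10^6 bytes = 1,000,000 bytes
59,055,800,320 / 1,000,000 = 59,055.80 MB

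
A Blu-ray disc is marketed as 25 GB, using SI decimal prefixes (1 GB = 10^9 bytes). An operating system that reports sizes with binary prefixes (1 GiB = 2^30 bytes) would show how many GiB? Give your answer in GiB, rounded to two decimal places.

25 GB × 1,000,000,000 bytes/GB = 25,000,000,000 bytes
1 GiB = 1,073,741,824 bytes
25,000,000,000 / 1,073,741,824 = 23.28 GiB

23.28 GiB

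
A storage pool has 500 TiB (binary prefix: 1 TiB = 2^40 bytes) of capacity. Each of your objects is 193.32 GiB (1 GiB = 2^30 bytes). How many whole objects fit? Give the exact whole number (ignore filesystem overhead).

Capacity: 500 TiB = 549,755,813,888,000 bytes
Per item: 193.32 GiB = 207,575,769,415.68 bytes
⌊549,755,813,888,000 / 207,575,769,415.68⌋ = 2,648

2,648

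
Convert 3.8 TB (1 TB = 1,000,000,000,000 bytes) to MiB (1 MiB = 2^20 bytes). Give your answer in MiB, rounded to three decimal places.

3,623,962.402 MiB

3.8 TB × 1,000,000,000,000 bytes/TB = 3,800,000,000,000 bytes
1 MiB = 1,048,576 bytes
3,800,000,000,000 / 1,048,576 = 3,623,962.402 MiB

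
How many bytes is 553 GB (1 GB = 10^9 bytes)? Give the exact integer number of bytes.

553,000,000,000 bytes

553 × 1,000,000,000 = 553,000,000,000 bytes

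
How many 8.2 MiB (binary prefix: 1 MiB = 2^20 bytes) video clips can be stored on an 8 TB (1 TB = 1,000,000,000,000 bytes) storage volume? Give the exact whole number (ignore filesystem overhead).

Capacity: 8 TB = 8,000,000,000,000 bytes
Per item: 8.2 MiB = 8,598,323.2 bytes
⌊8,000,000,000,000 / 8,598,323.2⌋ = 930,413

930,413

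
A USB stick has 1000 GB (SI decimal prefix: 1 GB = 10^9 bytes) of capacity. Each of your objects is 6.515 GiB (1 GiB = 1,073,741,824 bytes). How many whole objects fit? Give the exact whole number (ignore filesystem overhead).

142

Capacity: 1000 GB = 1,000,000,000,000 bytes
Per item: 6.515 GiB = 6,995,427,983.36 bytes
⌊1,000,000,000,000 / 6,995,427,983.36⌋ = 142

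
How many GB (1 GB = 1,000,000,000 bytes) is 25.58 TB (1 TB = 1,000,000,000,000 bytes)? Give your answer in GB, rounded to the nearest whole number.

25,580 GB

25.58 TB × 1,000,000,000,000 bytes/TB = 25,580,000,000,000 bytes
1 GB = 1,000,000,000 bytes
25,580,000,000,000 / 1,000,000,000 = 25,580 GB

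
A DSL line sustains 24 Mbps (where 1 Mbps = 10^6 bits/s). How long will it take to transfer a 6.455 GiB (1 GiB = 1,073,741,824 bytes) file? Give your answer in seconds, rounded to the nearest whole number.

6.455 GiB = 6,931,003,473.92 bytes = 55,448,027,791.36 bits
24 Mbps = 24,000,000 bits/s
time = 55,448,027,791.36 / 24,000,000 = 2,310 s

2,310 seconds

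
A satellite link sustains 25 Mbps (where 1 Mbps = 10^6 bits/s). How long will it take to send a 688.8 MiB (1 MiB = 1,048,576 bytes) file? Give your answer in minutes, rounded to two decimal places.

3.85 minutes

688.8 MiB = 722,259,148.8 bytes = 5,778,073,190.4 bits
25 Mbps = 25,000,000 bits/s
time = 5,778,073,190.4 / 25,000,000 = 231.123 s
231.123 s / 60 = 3.85 minutes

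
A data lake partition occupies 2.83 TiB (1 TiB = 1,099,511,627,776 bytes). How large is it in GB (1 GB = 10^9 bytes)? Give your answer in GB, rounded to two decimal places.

2.83 TiB = 2.83 × 2^40 bytes = 3,111,617,906,606.08 bytes
1 GB = 1,000,000,000 bytes
3,111,617,906,606.08 / 1,000,000,000 = 3,111.62 GB

3,111.62 GB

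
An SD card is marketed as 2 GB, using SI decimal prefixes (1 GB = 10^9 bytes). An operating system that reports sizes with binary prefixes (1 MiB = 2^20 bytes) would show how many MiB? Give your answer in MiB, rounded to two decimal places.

1,907.35 MiB

2 GB × 1,000,000,000 bytes/GB = 2,000,000,000 bytes
1 MiB = 1,048,576 bytes
2,000,000,000 / 1,048,576 = 1,907.35 MiB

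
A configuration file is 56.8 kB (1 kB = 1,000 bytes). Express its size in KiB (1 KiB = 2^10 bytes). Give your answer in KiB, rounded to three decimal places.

56.8 kB = 56.8 × 10^3 bytes = 56,800 bytes
1 KiB = 1,024 bytes
56,800 / 1,024 = 55.469 KiB

55.469 KiB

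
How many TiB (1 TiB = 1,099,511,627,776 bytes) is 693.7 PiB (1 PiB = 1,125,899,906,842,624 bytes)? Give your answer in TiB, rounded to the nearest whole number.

710,349 TiB

693.7 PiB = 693.7 × 2^50 bytes = 781,036,765,376,728,268.8 bytes
1 TiB = 1,099,511,627,776 bytes
781,036,765,376,728,268.8 / 1,099,511,627,776 = 710,349 TiB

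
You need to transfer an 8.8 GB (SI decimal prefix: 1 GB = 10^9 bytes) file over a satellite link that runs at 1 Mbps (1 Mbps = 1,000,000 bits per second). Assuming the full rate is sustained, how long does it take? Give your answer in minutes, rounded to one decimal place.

1,173.3 minutes

8.8 GB = 8,800,000,000 bytes = 70,400,000,000 bits
1 Mbps = 1,000,000 bits/s
time = 70,400,000,000 / 1,000,000 = 70,400.00 s
70,400.00 s / 60 = 1,173.3 minutes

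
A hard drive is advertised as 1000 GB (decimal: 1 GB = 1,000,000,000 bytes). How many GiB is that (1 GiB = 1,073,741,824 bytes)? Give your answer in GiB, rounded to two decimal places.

1000 GB = 1000 × 10^9 bytes = 1,000,000,000,000 bytes
1 GiB = 2^30 bytes = 1,073,741,824 bytes
1,000,000,000,000 / 1,073,741,824 = 931.32 GiB

931.32 GiB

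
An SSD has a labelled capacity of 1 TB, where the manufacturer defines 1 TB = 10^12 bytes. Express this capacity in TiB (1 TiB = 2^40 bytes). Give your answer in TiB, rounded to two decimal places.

0.91 TiB

1 TB × 1,000,000,000,000 bytes/TB = 1,000,000,000,000 bytes
1 TiB = 1,099,511,627,776 bytes
1,000,000,000,000 / 1,099,511,627,776 = 0.91 TiB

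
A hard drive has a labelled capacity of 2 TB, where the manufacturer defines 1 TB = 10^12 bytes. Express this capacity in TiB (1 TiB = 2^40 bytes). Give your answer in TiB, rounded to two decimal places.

1.82 TiB

2 TB = 2 × 10^12 bytes = 2,000,000,000,000 bytes
1 TiB = 1,099,511,627,776 bytes
2,000,000,000,000 / 1,099,511,627,776 = 1.82 TiB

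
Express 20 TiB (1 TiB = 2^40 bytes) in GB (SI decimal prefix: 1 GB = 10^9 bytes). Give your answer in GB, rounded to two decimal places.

20 TiB × 1,099,511,627,776 bytes/TiB = 21,990,232,555,520 bytes
1 GB = 1,000,000,000 bytes
21,990,232,555,520 / 1,000,000,000 = 21,990.23 GB

21,990.23 GB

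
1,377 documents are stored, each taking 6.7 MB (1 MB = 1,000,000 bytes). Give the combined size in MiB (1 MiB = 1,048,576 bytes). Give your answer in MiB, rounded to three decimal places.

Total = 1,377 × 6.7 MB = 9225.9 MB
= 9225.9 × 1,000,000 bytes = 9,225,900,000 bytes
1 MiB = 1,048,576 bytes
9,225,900,000 / 1,048,576 = 8,798.504 MiB

8,798.504 MiB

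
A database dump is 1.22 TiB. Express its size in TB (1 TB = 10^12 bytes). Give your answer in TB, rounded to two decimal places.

1.34 TB

1.22 TiB × 1,099,511,627,776 bytes/TiB = 1,341,404,185,886.72 bytes
1 TB = 1,000,000,000,000 bytes
1,341,404,185,886.72 / 1,000,000,000,000 = 1.34 TB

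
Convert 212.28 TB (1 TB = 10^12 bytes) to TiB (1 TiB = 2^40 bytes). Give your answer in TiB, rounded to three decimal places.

212.28 TB = 212.28 × 10^12 bytes = 212,280,000,000,000 bytes
1 TiB = 1,099,511,627,776 bytes
212,280,000,000,000 / 1,099,511,627,776 = 193.068 TiB

193.068 TiB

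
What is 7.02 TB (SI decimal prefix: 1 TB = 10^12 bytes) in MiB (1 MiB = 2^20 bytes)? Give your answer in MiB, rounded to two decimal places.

7.02 TB × 1,000,000,000,000 bytes/TB = 7,020,000,000,000 bytes
1 MiB = 1,048,576 bytes
7,020,000,000,000 / 1,048,576 = 6,694,793.70 MiB

6,694,793.70 MiB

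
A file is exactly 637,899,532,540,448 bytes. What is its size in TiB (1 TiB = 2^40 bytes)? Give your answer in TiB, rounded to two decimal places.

637,899,532,540,448 bytes given.
1 TiB = 2^40 bytes = 1,099,511,627,776 bytes
637,899,532,540,448 / 1,099,511,627,776 = 580.17 TiB

580.17 TiB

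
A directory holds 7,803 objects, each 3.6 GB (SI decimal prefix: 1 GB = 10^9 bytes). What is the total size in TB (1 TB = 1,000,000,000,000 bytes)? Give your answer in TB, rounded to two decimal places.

28.09 TB

Total = 7,803 × 3.6 GB = 28090.8 GB
= 28090.8 × 1,000,000,000 bytes = 28,090,800,000,000 bytes
1 TB = 1,000,000,000,000 bytes
28,090,800,000,000 / 1,000,000,000,000 = 28.09 TB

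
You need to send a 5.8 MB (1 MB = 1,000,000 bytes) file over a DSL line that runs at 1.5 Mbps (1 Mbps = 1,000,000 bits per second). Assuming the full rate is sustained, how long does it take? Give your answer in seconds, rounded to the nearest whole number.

5.8 MB = 5,800,000 bytes = 46,400,000 bits
1.5 Mbps = 1,500,000 bits/s
time = 46,400,000 / 1,500,000 = 31 s

31 seconds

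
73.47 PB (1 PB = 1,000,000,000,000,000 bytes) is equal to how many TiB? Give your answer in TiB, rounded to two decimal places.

66,820.58 TiB

73.47 PB × 1,000,000,000,000,000 bytes/PB = 73,470,000,000,000,000 bytes
1 TiB = 2^40 bytes = 1,099,511,627,776 bytes
73,470,000,000,000,000 / 1,099,511,627,776 = 66,820.58 TiB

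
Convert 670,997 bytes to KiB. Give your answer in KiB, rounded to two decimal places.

655.27 KiB

670,997 bytes given.
1 KiB = 1,024 bytes
670,997 / 1,024 = 655.27 KiB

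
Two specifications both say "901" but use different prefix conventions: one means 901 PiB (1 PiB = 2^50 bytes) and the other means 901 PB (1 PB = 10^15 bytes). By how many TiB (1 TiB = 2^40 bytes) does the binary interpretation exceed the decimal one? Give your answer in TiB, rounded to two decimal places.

103,169.27 TiB

901 PiB = 901 × 1,125,899,906,842,624 = 1,014,435,816,065,204,224 bytes
901 PB = 901 × 1,000,000,000,000,000 = 901,000,000,000,000,000 bytes
difference = 113,435,816,065,204,224 bytes
113,435,816,065,204,224 / 1,099,511,627,776 = 103,169.27 TiB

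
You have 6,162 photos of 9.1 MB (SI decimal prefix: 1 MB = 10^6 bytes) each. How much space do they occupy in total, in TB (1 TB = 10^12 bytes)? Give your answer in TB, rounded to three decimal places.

Total = 6,162 × 9.1 MB = 56074.2 MB
= 56074.2 × 1,000,000 bytes = 56,074,200,000 bytes
1 TB = 1,000,000,000,000 bytes
56,074,200,000 / 1,000,000,000,000 = 0.056 TB

0.056 TB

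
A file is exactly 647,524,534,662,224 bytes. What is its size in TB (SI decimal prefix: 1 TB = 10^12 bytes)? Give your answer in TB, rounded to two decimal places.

647,524,534,662,224 bytes given.
1 TB = 1,000,000,000,000 bytes
647,524,534,662,224 / 1,000,000,000,000 = 647.52 TB

647.52 TB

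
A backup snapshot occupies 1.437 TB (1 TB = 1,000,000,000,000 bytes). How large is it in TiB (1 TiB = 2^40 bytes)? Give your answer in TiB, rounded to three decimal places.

1.307 TiB

1.437 TB = 1.437 × 10^12 bytes = 1,437,000,000,000 bytes
1 TiB = 2^40 bytes = 1,099,511,627,776 bytes
1,437,000,000,000 / 1,099,511,627,776 = 1.307 TiB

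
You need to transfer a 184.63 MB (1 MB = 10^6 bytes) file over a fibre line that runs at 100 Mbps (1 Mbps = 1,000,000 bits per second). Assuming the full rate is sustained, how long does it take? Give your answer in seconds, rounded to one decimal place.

14.8 seconds

184.63 MB = 184,630,000 bytes = 1,477,040,000 bits
100 Mbps = 100,000,000 bits/s
time = 1,477,040,000 / 100,000,000 = 14.8 s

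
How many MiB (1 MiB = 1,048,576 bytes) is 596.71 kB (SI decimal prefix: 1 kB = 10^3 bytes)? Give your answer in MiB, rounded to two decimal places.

0.57 MiB

596.71 kB = 596.71 × 10^3 bytes = 596,710 bytes
1 MiB = 2^20 bytes = 1,048,576 bytes
596,710 / 1,048,576 = 0.57 MiB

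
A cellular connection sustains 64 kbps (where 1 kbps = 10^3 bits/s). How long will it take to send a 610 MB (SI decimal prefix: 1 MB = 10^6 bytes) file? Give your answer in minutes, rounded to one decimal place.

610 MB = 610,000,000 bytes = 4,880,000,000 bits
64 kbps = 64,000 bits/s
time = 4,880,000,000 / 64,000 = 76,250.00 s
76,250.00 s / 60 = 1,270.8 minutes

1,270.8 minutes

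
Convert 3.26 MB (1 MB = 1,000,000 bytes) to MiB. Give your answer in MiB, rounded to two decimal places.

3.26 MB = 3.26 × 10^6 bytes = 3,260,000 bytes
1 MiB = 1,048,576 bytes
3,260,000 / 1,048,576 = 3.11 MiB

3.11 MiB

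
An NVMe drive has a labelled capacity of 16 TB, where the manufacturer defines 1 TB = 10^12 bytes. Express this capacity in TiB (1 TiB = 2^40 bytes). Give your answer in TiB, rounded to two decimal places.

16 TB × 1,000,000,000,000 bytes/TB = 16,000,000,000,000 bytes
1 TiB = 2^40 bytes = 1,099,511,627,776 bytes
16,000,000,000,000 / 1,099,511,627,776 = 14.55 TiB

14.55 TiB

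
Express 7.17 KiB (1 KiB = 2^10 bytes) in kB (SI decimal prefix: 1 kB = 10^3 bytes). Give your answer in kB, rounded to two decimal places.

7.17 KiB = 7.17 × 2^10 bytes = 7,342.08 bytes
1 kB = 1,000 bytes
7,342.08 / 1,000 = 7.34 kB

7.34 kB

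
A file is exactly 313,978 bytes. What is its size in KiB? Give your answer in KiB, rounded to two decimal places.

306.62 KiB

313,978 bytes given.
1 KiB = 1,024 bytes
313,978 / 1,024 = 306.62 KiB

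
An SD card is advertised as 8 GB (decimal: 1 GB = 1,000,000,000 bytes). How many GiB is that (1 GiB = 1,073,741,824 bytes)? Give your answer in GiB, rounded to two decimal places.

7.45 GiB

8 GB = 8 × 10^9 bytes = 8,000,000,000 bytes
1 GiB = 1,073,741,824 bytes
8,000,000,000 / 1,073,741,824 = 7.45 GiB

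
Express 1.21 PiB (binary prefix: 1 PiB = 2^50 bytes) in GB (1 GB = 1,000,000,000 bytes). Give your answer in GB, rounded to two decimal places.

1,362,338.89 GB

1.21 PiB × 1,125,899,906,842,624 bytes/PiB = 1,362,338,887,279,575.04 bytes
1 GB = 10^9 bytes = 1,000,000,000 bytes
1,362,338,887,279,575.04 / 1,000,000,000 = 1,362,338.89 GB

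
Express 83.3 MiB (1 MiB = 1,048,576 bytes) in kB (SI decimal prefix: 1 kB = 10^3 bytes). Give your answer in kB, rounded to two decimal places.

87,346.38 kB

83.3 MiB × 1,048,576 bytes/MiB = 87,346,380.8 bytes
1 kB = 10^3 bytes = 1,000 bytes
87,346,380.8 / 1,000 = 87,346.38 kB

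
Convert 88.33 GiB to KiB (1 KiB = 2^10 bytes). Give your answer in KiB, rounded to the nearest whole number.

92,620,718 KiB

88.33 GiB × 1,073,741,824 bytes/GiB = 94,843,615,313.92 bytes
1 KiB = 1,024 bytes
94,843,615,313.92 / 1,024 = 92,620,718 KiB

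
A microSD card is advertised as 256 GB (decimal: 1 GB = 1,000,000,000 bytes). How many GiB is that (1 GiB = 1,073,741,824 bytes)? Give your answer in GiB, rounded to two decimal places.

238.42 GiB

256 GB = 256 × 10^9 bytes = 256,000,000,000 bytes
1 GiB = 2^30 bytes = 1,073,741,824 bytes
256,000,000,000 / 1,073,741,824 = 238.42 GiB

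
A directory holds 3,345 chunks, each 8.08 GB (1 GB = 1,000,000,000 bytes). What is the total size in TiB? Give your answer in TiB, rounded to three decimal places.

24.581 TiB

Total = 3,345 × 8.08 GB = 27027.6 GB
= 27027.6 × 1,000,000,000 bytes = 27,027,600,000,000 bytes
1 TiB = 1,099,511,627,776 bytes
27,027,600,000,000 / 1,099,511,627,776 = 24.581 TiB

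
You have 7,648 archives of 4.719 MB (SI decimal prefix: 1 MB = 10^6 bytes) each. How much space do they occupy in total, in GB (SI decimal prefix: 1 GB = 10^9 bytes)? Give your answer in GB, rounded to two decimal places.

Total = 7,648 × 4.719 MB = 36090.912 MB
= 36090.912 × 1,000,000 bytes = 36,090,912,000 bytes
1 GB = 1,000,000,000 bytes
36,090,912,000 / 1,000,000,000 = 36.09 GB

36.09 GB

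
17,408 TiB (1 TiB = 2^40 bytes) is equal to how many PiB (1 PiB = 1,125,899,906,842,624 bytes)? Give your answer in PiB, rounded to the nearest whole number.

17 PiB

17,408 TiB = 17,408 × 2^40 bytes = 19,140,298,416,324,608 bytes
1 PiB = 2^50 bytes = 1,125,899,906,842,624 bytes
19,140,298,416,324,608 / 1,125,899,906,842,624 = 17 PiB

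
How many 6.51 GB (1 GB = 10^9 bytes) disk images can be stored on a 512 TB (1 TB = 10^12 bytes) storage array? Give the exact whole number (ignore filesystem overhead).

78,648

Capacity: 512 TB = 512,000,000,000,000 bytes
Per item: 6.51 GB = 6,510,000,000 bytes
⌊512,000,000,000,000 / 6,510,000,000⌋ = 78,648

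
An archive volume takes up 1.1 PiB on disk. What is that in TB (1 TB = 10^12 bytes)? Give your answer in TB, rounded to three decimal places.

1,238.490 TB

1.1 PiB = 1.1 × 2^50 bytes = 1,238,489,897,526,886.4 bytes
1 TB = 10^12 bytes = 1,000,000,000,000 bytes
1,238,489,897,526,886.4 / 1,000,000,000,000 = 1,238.490 TB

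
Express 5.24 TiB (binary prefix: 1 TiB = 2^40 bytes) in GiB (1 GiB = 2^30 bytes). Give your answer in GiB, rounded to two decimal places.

5.24 TiB = 5.24 × 2^40 bytes = 5,761,440,929,546.24 bytes
1 GiB = 1,073,741,824 bytes
5,761,440,929,546.24 / 1,073,741,824 = 5,365.76 GiB

5,365.76 GiB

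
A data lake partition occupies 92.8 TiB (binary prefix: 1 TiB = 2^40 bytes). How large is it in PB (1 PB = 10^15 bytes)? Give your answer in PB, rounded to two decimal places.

0.10 PB

92.8 TiB = 92.8 × 2^40 bytes = 102,034,679,057,612.8 bytes
1 PB = 10^15 bytes = 1,000,000,000,000,000 bytes
102,034,679,057,612.8 / 1,000,000,000,000,000 = 0.10 PB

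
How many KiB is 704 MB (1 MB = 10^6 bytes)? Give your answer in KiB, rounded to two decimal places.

687,500.00 KiB

704 MB = 704 × 10^6 bytes = 704,000,000 bytes
1 KiB = 1,024 bytes
704,000,000 / 1,024 = 687,500.00 KiB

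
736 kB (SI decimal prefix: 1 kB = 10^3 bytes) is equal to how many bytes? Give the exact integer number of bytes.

736,000 bytes

736 × 1,000 = 736,000 bytes  (1 kB = 10^3 bytes)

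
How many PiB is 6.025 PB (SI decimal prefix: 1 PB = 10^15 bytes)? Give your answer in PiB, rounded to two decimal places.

6.025 PB = 6.025 × 10^15 bytes = 6,025,000,000,000,000 bytes
1 PiB = 2^50 bytes = 1,125,899,906,842,624 bytes
6,025,000,000,000,000 / 1,125,899,906,842,624 = 5.35 PiB

5.35 PiB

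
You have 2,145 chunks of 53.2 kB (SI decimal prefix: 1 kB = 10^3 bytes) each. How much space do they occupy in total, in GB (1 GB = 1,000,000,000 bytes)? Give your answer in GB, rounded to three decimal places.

Total = 2,145 × 53.2 kB = 114,114 kB
= 114,114 × 1,000 bytes = 114,114,000 bytes
1 GB = 1,000,000,000 bytes
114,114,000 / 1,000,000,000 = 0.114 GB

0.114 GB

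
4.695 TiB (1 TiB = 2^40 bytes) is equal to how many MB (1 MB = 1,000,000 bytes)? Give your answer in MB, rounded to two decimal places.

5,162,207.09 MB

4.695 TiB × 1,099,511,627,776 bytes/TiB = 5,162,207,092,408.32 bytes
1 MB = 10^6 bytes = 1,000,000 bytes
5,162,207,092,408.32 / 1,000,000 = 5,162,207.09 MB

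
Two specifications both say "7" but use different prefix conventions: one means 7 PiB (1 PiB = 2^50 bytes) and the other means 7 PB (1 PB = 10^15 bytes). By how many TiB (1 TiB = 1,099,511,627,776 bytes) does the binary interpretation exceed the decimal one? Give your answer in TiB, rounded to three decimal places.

801.537 TiB

7 PiB = 7 × 1,125,899,906,842,624 = 7,881,299,347,898,368 bytes
7 PB = 7 × 1,000,000,000,000,000 = 7,000,000,000,000,000 bytes
difference = 881,299,347,898,368 bytes
881,299,347,898,368 / 1,099,511,627,776 = 801.537 TiB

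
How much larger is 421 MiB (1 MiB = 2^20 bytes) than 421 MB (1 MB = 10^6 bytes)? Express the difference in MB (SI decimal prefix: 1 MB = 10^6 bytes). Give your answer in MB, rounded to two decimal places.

20.45 MB

421 MiB = 421 × 1,048,576 = 441,450,496 bytes
421 MB = 421 × 1,000,000 = 421,000,000 bytes
difference = 20,450,496 bytes
20,450,496 / 1,000,000 = 20.45 MB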